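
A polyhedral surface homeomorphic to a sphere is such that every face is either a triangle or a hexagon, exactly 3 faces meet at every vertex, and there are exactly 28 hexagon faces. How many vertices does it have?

Let x be the number of triangles; then F = 28 + x.
Edge–face incidences: 2E = 6·28 + 3·x = 168 + 3x.
Every vertex has degree 3, so 3V = 2E.
Euler: V − E + F = 2 ⇒ (2E)/3 − E + (28 + x) = 2.
Multiply by 6: 2·(2E) − 3·(2E) + 6·(28 + x) = 12, i.e. 168 + 6x − (168 + 3x) = 12.
Collecting terms: 3x = 12, so x = 4.
Then 2E = 168 + 3·4 = 180, so E = 90, V = 2E/3 = 60, F = 28 + 4 = 32.

60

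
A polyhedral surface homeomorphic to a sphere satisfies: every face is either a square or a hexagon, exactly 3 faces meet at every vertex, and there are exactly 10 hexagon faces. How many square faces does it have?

Let x be the number of squares; then F = 10 + x.
Edge–face incidences: 2E = 6·10 + 4·x = 60 + 4x.
Every vertex has degree 3, so 3V = 2E.
Euler: V − E + F = 2 ⇒ (2E)/3 − E + (10 + x) = 2.
Multiply by 6: 2·(2E) − 3·(2E) + 6·(10 + x) = 12, i.e. 60 + 6x − (60 + 4x) = 12.
Collecting terms: 2x = 12, so x = 6.
Then 2E = 60 + 4·6 = 84, so E = 42, V = 2E/3 = 28, F = 10 + 6 = 16.

6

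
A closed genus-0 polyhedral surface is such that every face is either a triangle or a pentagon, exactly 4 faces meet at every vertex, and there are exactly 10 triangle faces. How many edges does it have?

Let x be the number of pentagons; then F = 10 + x.
Edge–face incidences: 2E = 3·10 + 5·x = 30 + 5x.
Every vertex has degree 4, so 4V = 2E.
Euler: V − E + F = 2 ⇒ (2E)/4 − E + (10 + x) = 2.
Multiply by 8: 2·(2E) − 4·(2E) + 8·(10 + x) = 16, i.e. 80 + 8x − 2·(30 + 5x) = 16.
Collecting terms: −2x + 20 = 16, so −2x = −4, so x = 2.
Then 2E = 30 + 5·2 = 40, so E = 20, V = 2E/4 = 10, F = 10 + 2 = 12.

20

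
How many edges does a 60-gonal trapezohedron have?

The n-trapezohedron (dual of the n-antiprism) has V = 2·60 + 2 = 122, E = 4·60 = 240, F = 2·60 = 120.
Check: V − E + F = 122 − 240 + 120 = 2.

240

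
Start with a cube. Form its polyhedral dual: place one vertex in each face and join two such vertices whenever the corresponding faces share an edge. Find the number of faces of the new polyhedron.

The base solid has V = 8, E = 12, F = 6.
The dual swaps V and F and preserves E: V′ = F = 6, E′ = E = 12, F′ = V = 8.

8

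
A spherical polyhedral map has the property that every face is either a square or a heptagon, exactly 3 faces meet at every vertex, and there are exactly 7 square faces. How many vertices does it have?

14

Let x be the number of heptagons; then F = 7 + x.
Edge–face incidences: 2E = 4·7 + 7·x = 28 + 7x.
Every vertex has degree 3, so 3V = 2E.
Euler: V − E + F = 2 ⇒ (2E)/3 − E + (7 + x) = 2.
Multiply by 6: 2·(2E) − 3·(2E) + 6·(7 + x) = 12, i.e. 42 + 6x − (28 + 7x) = 12.
Collecting terms: −x + 14 = 12, so −x = −2, so x = 2.
Then 2E = 28 + 7·2 = 42, so E = 21, V = 2E/3 = 14, F = 7 + 2 = 9.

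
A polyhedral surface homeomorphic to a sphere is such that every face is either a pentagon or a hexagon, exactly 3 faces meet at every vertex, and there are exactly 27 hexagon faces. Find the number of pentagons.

Let x be the number of pentagons; then F = 27 + x.
Edge–face incidences: 2E = 6·27 + 5·x = 162 + 5x.
Every vertex has degree 3, so 3V = 2E.
Euler: V − E + F = 2 ⇒ (2E)/3 − E + (27 + x) = 2.
Multiply by 6: 2·(2E) − 3·(2E) + 6·(27 + x) = 12, i.e. 162 + 6x − (162 + 5x) = 12.
Collecting terms: x = 12.
Then 2E = 162 + 5·12 = 222, so E = 111, V = 2E/3 = 74, F = 27 + 12 = 39.

12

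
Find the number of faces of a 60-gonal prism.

A prism on an n-gon has two n-gon bases and n rectangular sides: V = 2·60 = 120, E = 3·60 = 180, F = 60 + 2 = 62.
Check: V − E + F = 120 − 180 + 62 = 2.

62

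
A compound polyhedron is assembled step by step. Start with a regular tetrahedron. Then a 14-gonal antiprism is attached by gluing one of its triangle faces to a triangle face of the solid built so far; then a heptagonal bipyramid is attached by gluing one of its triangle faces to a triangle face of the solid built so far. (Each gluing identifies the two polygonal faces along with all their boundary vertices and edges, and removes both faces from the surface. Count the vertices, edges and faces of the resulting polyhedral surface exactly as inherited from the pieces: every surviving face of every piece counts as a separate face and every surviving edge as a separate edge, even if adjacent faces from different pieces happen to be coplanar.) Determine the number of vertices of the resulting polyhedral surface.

35

A regular tetrahedron: V=4, E=6, F=4.
Attach a 14-gonal antiprism (V=28, E=56, F=30) along a 3-gon: merge 3 vertices and 3 edges, delete both glued faces → V=29, E=59, F=32.
Attach a heptagonal bipyramid (V=9, E=21, F=14) along a 3-gon: merge 3 vertices and 3 edges, delete both glued faces → V=35, E=77, F=44.
Check: V − E + F = 35 − 77 + 44 = 2.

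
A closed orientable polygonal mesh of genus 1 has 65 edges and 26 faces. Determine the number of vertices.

For a closed orientable surface of genus 1, χ = 2 − 2·1 = 0.
V = 0 + E − F = 0 + 65 − 26 = 39.

39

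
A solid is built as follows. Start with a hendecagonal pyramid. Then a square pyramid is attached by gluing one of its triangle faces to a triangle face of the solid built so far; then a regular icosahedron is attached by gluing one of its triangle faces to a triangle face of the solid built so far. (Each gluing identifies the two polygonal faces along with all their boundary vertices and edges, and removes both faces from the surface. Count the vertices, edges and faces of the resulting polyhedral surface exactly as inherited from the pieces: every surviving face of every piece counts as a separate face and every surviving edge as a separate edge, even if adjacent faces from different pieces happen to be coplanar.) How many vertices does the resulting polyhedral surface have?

A hendecagonal pyramid: V=12, E=22, F=12.
Attach a square pyramid (V=5, E=8, F=5) along a 3-gon: merge 3 vertices and 3 edges, delete both glued faces → V=14, E=27, F=15.
Attach a regular icosahedron (V=12, E=30, F=20) along a 3-gon: merge 3 vertices and 3 edges, delete both glued faces → V=23, E=54, F=33.
Check: V − E + F = 23 − 54 + 33 = 2.

23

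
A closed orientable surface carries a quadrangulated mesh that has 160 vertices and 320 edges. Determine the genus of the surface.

Every face is a square and each edge borders two faces, so 4F = 2·320, giving F = 160.
χ = V − E + F = 160 − 320 + 160 = 0.
For a closed orientable surface χ = 2 − 2g, so g = (2 − (0))/2 = 1.

1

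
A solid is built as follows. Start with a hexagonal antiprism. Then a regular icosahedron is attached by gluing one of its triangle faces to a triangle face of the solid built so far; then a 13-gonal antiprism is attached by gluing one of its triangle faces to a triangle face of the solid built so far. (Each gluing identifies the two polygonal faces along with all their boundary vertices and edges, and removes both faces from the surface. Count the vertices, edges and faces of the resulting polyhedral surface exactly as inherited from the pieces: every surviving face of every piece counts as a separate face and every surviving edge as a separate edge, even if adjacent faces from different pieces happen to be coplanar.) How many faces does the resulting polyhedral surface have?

A hexagonal antiprism: V=12, E=24, F=14.
Attach a regular icosahedron (V=12, E=30, F=20) along a 3-gon: merge 3 vertices and 3 edges, delete both glued faces → V=21, E=51, F=32.
Attach a 13-gonal antiprism (V=26, E=52, F=28) along a 3-gon: merge 3 vertices and 3 edges, delete both glued faces → V=44, E=100, F=58.
Check: V − E + F = 44 − 100 + 58 = 2.

58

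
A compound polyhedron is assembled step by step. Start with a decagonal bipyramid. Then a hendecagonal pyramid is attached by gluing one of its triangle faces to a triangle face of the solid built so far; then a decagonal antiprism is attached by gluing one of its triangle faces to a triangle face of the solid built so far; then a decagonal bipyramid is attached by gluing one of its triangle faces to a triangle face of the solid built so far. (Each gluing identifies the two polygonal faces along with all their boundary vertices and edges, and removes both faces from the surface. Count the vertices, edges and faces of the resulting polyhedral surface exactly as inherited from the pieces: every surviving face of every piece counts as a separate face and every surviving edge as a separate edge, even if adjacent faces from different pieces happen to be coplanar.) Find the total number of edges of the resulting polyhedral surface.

A decagonal bipyramid: V=12, E=30, F=20.
Attach a hendecagonal pyramid (V=12, E=22, F=12) along a 3-gon: merge 3 vertices and 3 edges, delete both glued faces → V=21, E=49, F=30.
Attach a decagonal antiprism (V=20, E=40, F=22) along a 3-gon: merge 3 vertices and 3 edges, delete both glued faces → V=38, E=86, F=50.
Attach a decagonal bipyramid (V=12, E=30, F=20) along a 3-gon: merge 3 vertices and 3 edges, delete both glued faces → V=47, E=113, F=68.
Check: V − E + F = 47 − 113 + 68 = 2.

113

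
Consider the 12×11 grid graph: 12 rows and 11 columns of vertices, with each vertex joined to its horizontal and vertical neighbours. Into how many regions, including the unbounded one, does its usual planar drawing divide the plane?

The grid has V = 12·11 = 132 vertices and E = 12·10 + 11·11 = 241 edges.
F = 2 − V + E = 2 − 132 + 241 = 111.

111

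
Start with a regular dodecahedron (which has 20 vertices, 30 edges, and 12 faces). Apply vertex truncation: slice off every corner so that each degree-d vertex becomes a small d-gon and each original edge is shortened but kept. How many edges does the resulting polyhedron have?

90

Truncation replaces each original edge-end by a new vertex, so V′ = 2E = 60.
Each original edge survives, and each old vertex of degree d contributes d new edges; summing degrees gives Σd = 2E, so E′ = E + 2E = 3E = 90.
Each original face survives and each original vertex becomes one new face: F′ = F + V = 32.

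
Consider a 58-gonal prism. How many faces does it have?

A prism on an n-gon has two n-gon bases and n rectangular sides: V = 2·58 = 116, E = 3·58 = 174, F = 58 + 2 = 60.

60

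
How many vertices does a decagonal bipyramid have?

12

A bipyramid over an n-gon has 2n triangular faces and n + 2 vertices: V = 10 + 2 = 12, E = 3·10 = 30, F = 2·10 = 20.
Check: V − E + F = 12 − 30 + 20 = 2.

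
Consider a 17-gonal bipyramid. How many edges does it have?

51

A bipyramid over an n-gon has 2n triangular faces and n + 2 vertices: V = 17 + 2 = 19, E = 3·17 = 51, F = 2·17 = 34.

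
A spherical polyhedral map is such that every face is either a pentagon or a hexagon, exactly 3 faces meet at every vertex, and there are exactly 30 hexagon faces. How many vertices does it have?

80

Let x be the number of pentagons; then F = 30 + x.
Edge–face incidences: 2E = 6·30 + 5·x = 180 + 5x.
Every vertex has degree 3, so 3V = 2E.
Euler: V − E + F = 2 ⇒ (2E)/3 − E + (30 + x) = 2.
Multiply by 6: 2·(2E) − 3·(2E) + 6·(30 + x) = 12, i.e. 180 + 6x − (180 + 5x) = 12.
Collecting terms: x = 12.
Then 2E = 180 + 5·12 = 240, so E = 120, V = 2E/3 = 80, F = 30 + 12 = 42.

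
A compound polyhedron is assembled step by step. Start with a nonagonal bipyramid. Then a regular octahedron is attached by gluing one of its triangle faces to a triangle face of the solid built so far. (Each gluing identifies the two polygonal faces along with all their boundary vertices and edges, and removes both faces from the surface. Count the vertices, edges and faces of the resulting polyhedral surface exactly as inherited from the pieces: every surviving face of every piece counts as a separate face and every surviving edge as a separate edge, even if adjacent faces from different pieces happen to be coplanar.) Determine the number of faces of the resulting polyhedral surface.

24

A nonagonal bipyramid: V=11, E=27, F=18.
Attach a regular octahedron (V=6, E=12, F=8) along a 3-gon: merge 3 vertices and 3 edges, delete both glued faces → V=14, E=36, F=24.
Check: V − E + F = 14 − 36 + 24 = 2.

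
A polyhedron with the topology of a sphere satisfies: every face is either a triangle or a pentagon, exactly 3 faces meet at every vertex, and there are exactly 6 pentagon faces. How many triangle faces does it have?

Let x be the number of triangles; then F = 6 + x.
Edge–face incidences: 2E = 5·6 + 3·x = 30 + 3x.
Every vertex has degree 3, so 3V = 2E.
Euler: V − E + F = 2 ⇒ (2E)/3 − E + (6 + x) = 2.
Multiply by 6: 2·(2E) − 3·(2E) + 6·(6 + x) = 12, i.e. 36 + 6x − (30 + 3x) = 12.
Collecting terms: 3x + 6 = 12, so 3x = 6, so x = 2.
Then 2E = 30 + 3·2 = 36, so E = 18, V = 2E/3 = 12, F = 6 + 2 = 8.

2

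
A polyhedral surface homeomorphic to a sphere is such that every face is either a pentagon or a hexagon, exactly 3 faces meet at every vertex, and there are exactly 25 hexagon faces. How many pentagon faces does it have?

12

Let x be the number of pentagons; then F = 25 + x.
Edge–face incidences: 2E = 6·25 + 5·x = 150 + 5x.
Every vertex has degree 3, so 3V = 2E.
Euler: V − E + F = 2 ⇒ (2E)/3 − E + (25 + x) = 2.
Multiply by 6: 2·(2E) − 3·(2E) + 6·(25 + x) = 12, i.e. 150 + 6x − (150 + 5x) = 12.
Collecting terms: x = 12.
Then 2E = 150 + 5·12 = 210, so E = 105, V = 2E/3 = 70, F = 25 + 12 = 37.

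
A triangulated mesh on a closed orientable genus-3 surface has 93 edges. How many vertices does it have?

27

χ = 2 − 2·3 = -4, and every face is a triangle so 3F = 2E.
F = 2E/3 = 62. Then V = -4 + E − F = -4 + 93 − 62 = 27.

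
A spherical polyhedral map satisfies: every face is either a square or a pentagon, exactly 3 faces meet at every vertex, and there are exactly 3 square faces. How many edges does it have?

Let x be the number of pentagons; then F = 3 + x.
Edge–face incidences: 2E = 4·3 + 5·x = 12 + 5x.
Every vertex has degree 3, so 3V = 2E.
Euler: V − E + F = 2 ⇒ (2E)/3 − E + (3 + x) = 2.
Multiply by 6: 2·(2E) − 3·(2E) + 6·(3 + x) = 12, i.e. 18 + 6x − (12 + 5x) = 12.
Collecting terms: x + 6 = 12, so x = 6.
Then 2E = 12 + 5·6 = 42, so E = 21, V = 2E/3 = 14, F = 3 + 6 = 9.

21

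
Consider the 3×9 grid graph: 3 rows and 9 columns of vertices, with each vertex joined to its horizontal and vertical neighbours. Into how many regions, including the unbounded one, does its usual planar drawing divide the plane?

The grid has V = 3·9 = 27 vertices and E = 3·8 + 9·2 = 42 edges.
F = 2 − V + E = 2 − 27 + 42 = 17.

17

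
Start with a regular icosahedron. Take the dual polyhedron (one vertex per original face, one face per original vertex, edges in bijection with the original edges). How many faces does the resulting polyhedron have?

12

The base solid has V = 12, E = 30, F = 20.
The dual swaps V and F and preserves E: V′ = F = 20, E′ = E = 30, F′ = V = 12.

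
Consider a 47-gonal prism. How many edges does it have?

141

A prism on an n-gon has two n-gon bases and n rectangular sides: V = 2·47 = 94, E = 3·47 = 141, F = 47 + 2 = 49.
Check: V − E + F = 94 − 141 + 49 = 2.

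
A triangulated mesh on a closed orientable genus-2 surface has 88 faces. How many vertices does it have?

χ = 2 − 2·2 = -2, and every face is a triangle so 3F = 2E.
E = 3·88/2 = 132. Then V = -2 + E − F = -2 + 132 − 88 = 42.

42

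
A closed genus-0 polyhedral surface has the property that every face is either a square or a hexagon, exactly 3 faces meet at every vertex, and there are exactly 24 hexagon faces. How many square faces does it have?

6

Let x be the number of squares; then F = 24 + x.
Edge–face incidences: 2E = 6·24 + 4·x = 144 + 4x.
Every vertex has degree 3, so 3V = 2E.
Euler: V − E + F = 2 ⇒ (2E)/3 − E + (24 + x) = 2.
Multiply by 6: 2·(2E) − 3·(2E) + 6·(24 + x) = 12, i.e. 144 + 6x − (144 + 4x) = 12.
Collecting terms: 2x = 12, so x = 6.
Then 2E = 144 + 4·6 = 168, so E = 84, V = 2E/3 = 56, F = 24 + 6 = 30.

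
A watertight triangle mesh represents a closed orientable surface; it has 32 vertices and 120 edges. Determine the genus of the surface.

Every face is a triangle and each edge borders two faces, so 3F = 2·120, giving F = 80.
χ = V − E + F = 32 − 120 + 80 = -8.
For a closed orientable surface χ = 2 − 2g, so g = (2 − (-8))/2 = 5.

5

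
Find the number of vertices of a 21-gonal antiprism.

An antiprism on an n-gon has two n-gon caps and 2n triangles: V = 2·21 = 42, E = 4·21 = 84, F = 2·21 + 2 = 44.

42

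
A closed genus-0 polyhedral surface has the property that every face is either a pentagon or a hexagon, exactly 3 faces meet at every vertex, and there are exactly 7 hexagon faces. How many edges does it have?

Let x be the number of pentagons; then F = 7 + x.
Edge–face incidences: 2E = 6·7 + 5·x = 42 + 5x.
Every vertex has degree 3, so 3V = 2E.
Euler: V − E + F = 2 ⇒ (2E)/3 − E + (7 + x) = 2.
Multiply by 6: 2·(2E) − 3·(2E) + 6·(7 + x) = 12, i.e. 42 + 6x − (42 + 5x) = 12.
Collecting terms: x = 12.
Then 2E = 42 + 5·12 = 102, so E = 51, V = 2E/3 = 34, F = 7 + 12 = 19.

51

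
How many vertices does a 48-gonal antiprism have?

96

An antiprism on an n-gon has two n-gon caps and 2n triangles: V = 2·48 = 96, E = 4·48 = 192, F = 2·48 + 2 = 98.
Check: V − E + F = 96 − 192 + 98 = 2.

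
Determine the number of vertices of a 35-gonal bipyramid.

37

A bipyramid over an n-gon has 2n triangular faces and n + 2 vertices: V = 35 + 2 = 37, E = 3·35 = 105, F = 2·35 = 70.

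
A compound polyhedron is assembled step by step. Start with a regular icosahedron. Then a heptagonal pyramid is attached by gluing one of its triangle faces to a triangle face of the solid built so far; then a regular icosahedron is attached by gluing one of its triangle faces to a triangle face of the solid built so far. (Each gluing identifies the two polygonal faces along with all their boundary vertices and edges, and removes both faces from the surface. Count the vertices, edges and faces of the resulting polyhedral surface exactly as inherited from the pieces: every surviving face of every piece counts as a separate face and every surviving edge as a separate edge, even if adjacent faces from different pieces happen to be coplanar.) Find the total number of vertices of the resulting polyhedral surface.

26

A regular icosahedron: V=12, E=30, F=20.
Attach a heptagonal pyramid (V=8, E=14, F=8) along a 3-gon: merge 3 vertices and 3 edges, delete both glued faces → V=17, E=41, F=26.
Attach a regular icosahedron (V=12, E=30, F=20) along a 3-gon: merge 3 vertices and 3 edges, delete both glued faces → V=26, E=68, F=44.
Check: V − E + F = 26 − 68 + 44 = 2.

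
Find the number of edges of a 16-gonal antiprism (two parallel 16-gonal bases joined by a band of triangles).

64

An antiprism on an n-gon has two n-gon caps and 2n triangles: V = 2·16 = 32, E = 4·16 = 64, F = 2·16 + 2 = 34.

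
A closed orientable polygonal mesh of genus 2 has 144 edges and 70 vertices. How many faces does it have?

72

For a closed orientable surface of genus 2, χ = 2 − 2·2 = -2.
F = -2 − V + E = -2 − 70 + 144 = 72.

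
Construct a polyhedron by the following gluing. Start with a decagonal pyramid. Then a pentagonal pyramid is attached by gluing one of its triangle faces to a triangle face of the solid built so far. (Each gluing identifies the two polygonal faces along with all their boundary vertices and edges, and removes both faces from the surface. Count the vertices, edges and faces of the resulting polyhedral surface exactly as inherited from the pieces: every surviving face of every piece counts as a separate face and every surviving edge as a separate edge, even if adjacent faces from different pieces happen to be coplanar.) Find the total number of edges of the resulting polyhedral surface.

A decagonal pyramid: V=11, E=20, F=11.
Attach a pentagonal pyramid (V=6, E=10, F=6) along a 3-gon: merge 3 vertices and 3 edges, delete both glued faces → V=14, E=27, F=15.
Check: V − E + F = 14 − 27 + 15 = 2.

27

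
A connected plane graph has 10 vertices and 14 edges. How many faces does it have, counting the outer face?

6

Euler's formula for a connected plane graph: V − E + F = 2, so F = 2 − 10 + 14 = 6.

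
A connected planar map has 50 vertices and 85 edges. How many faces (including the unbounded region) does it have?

37

Euler's formula for a connected plane graph: V − E + F = 2, so F = 2 − 50 + 85 = 37.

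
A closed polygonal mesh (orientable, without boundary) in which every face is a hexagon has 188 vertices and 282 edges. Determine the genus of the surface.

Every face is a hexagon and each edge borders two faces, so 6F = 2·282, giving F = 94.
χ = V − E + F = 188 − 282 + 94 = 0.
For a closed orientable surface χ = 2 − 2g, so g = (2 − (0))/2 = 1.

1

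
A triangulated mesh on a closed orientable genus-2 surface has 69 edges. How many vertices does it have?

21

χ = 2 − 2·2 = -2, and every face is a triangle so 3F = 2E.
F = 2E/3 = 46. Then V = -2 + E − F = -2 + 69 − 46 = 21.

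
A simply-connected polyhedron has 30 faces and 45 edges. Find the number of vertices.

17

Here V − E + F = 2.
V = 2 + E − F = 2 + 45 − 30 = 17.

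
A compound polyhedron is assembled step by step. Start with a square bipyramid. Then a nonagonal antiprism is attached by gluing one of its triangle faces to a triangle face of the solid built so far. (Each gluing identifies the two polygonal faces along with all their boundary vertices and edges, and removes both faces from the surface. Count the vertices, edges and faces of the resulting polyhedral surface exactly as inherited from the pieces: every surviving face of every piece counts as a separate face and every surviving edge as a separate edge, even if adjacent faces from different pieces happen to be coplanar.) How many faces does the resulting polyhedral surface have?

26

A square bipyramid: V=6, E=12, F=8.
Attach a nonagonal antiprism (V=18, E=36, F=20) along a 3-gon: merge 3 vertices and 3 edges, delete both glued faces → V=21, E=45, F=26.
Check: V − E + F = 21 − 45 + 26 = 2.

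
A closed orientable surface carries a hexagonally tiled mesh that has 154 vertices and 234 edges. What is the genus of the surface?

2

Every face is a hexagon and each edge borders two faces, so 6F = 2·234, giving F = 78.
χ = V − E + F = 154 − 234 + 78 = -2.
For a closed orientable surface χ = 2 − 2g, so g = (2 − (-2))/2 = 2.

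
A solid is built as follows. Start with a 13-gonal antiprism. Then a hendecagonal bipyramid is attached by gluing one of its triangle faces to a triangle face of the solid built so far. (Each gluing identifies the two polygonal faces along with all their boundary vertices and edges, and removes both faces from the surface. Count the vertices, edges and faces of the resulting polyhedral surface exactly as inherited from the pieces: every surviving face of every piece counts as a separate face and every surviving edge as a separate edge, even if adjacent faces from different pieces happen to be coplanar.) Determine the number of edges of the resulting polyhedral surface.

82

A 13-gonal antiprism: V=26, E=52, F=28.
Attach a hendecagonal bipyramid (V=13, E=33, F=22) along a 3-gon: merge 3 vertices and 3 edges, delete both glued faces → V=36, E=82, F=48.
Check: V − E + F = 36 − 82 + 48 = 2.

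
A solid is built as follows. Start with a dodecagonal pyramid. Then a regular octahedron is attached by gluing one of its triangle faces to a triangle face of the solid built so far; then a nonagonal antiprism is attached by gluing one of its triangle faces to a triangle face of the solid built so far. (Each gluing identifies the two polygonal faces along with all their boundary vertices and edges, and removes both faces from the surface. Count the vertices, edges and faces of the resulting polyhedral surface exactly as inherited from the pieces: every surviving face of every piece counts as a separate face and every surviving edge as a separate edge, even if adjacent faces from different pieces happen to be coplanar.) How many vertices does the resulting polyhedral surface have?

31

A dodecagonal pyramid: V=13, E=24, F=13.
Attach a regular octahedron (V=6, E=12, F=8) along a 3-gon: merge 3 vertices and 3 edges, delete both glued faces → V=16, E=33, F=19.
Attach a nonagonal antiprism (V=18, E=36, F=20) along a 3-gon: merge 3 vertices and 3 edges, delete both glued faces → V=31, E=66, F=37.
Check: V − E + F = 31 − 66 + 37 = 2.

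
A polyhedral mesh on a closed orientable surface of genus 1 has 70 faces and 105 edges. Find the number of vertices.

35

For a closed orientable surface of genus 1, χ = 2 − 2·1 = 0.
V = 0 + E − F = 0 + 105 − 70 = 35.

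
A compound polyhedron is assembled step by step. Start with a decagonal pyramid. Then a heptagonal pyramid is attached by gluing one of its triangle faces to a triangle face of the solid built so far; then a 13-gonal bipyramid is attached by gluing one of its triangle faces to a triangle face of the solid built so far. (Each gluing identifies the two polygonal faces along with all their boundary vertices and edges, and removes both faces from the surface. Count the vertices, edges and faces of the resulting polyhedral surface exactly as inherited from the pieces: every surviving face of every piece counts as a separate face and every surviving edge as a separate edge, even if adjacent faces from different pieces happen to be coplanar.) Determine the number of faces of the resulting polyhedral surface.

41

A decagonal pyramid: V=11, E=20, F=11.
Attach a heptagonal pyramid (V=8, E=14, F=8) along a 3-gon: merge 3 vertices and 3 edges, delete both glued faces → V=16, E=31, F=17.
Attach a 13-gonal bipyramid (V=15, E=39, F=26) along a 3-gon: merge 3 vertices and 3 edges, delete both glued faces → V=28, E=67, F=41.
Check: V − E + F = 28 − 67 + 41 = 2.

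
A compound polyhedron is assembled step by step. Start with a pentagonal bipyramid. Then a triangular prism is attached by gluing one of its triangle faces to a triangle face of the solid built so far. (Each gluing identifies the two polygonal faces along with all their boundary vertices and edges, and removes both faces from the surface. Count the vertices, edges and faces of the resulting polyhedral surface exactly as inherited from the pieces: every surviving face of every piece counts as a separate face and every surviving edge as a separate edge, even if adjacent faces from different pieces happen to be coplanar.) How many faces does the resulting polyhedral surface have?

A pentagonal bipyramid: V=7, E=15, F=10.
Attach a triangular prism (V=6, E=9, F=5) along a 3-gon: merge 3 vertices and 3 edges, delete both glued faces → V=10, E=21, F=13.
Check: V − E + F = 10 − 21 + 13 = 2.

13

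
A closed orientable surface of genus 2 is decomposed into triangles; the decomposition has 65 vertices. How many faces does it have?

134

χ = 2 − 2·2 = -2, and every face is a triangle so 3F = 2E.
V − E + F = -2 with E = 3F/2 gives 65 − (3/2 − 1)·F = -2, so F = 134 and E = 201.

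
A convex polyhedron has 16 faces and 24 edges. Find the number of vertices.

10

Here V − E + F = 2.
V = 2 + E − F = 2 + 24 − 16 = 10.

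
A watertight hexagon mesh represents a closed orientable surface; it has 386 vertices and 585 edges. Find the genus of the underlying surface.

3

Every face is a hexagon and each edge borders two faces, so 6F = 2·585, giving F = 195.
χ = V − E + F = 386 − 585 + 195 = -4.
For a closed orientable surface χ = 2 − 2g, so g = (2 − (-4))/2 = 3.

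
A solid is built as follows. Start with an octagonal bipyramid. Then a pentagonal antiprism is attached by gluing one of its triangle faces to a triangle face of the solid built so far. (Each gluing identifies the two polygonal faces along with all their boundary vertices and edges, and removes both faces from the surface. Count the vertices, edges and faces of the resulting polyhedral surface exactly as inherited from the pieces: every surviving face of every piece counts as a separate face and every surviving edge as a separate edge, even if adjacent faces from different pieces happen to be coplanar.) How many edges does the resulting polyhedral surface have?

41

An octagonal bipyramid: V=10, E=24, F=16.
Attach a pentagonal antiprism (V=10, E=20, F=12) along a 3-gon: merge 3 vertices and 3 edges, delete both glued faces → V=17, E=41, F=26.
Check: V − E + F = 17 − 41 + 26 = 2.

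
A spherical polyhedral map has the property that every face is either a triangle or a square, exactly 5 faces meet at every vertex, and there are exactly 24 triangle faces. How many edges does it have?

Let x be the number of squares; then F = 24 + x.
Edge–face incidences: 2E = 3·24 + 4·x = 72 + 4x.
Every vertex has degree 5, so 5V = 2E.
Euler: V − E + F = 2 ⇒ (2E)/5 − E + (24 + x) = 2.
Multiply by 10: 2·(2E) − 5·(2E) + 10·(24 + x) = 20, i.e. 240 + 10x − 3·(72 + 4x) = 20.
Collecting terms: −2x + 24 = 20, so −2x = −4, so x = 2.
Then 2E = 72 + 4·2 = 80, so E = 40, V = 2E/5 = 16, F = 24 + 2 = 26.

40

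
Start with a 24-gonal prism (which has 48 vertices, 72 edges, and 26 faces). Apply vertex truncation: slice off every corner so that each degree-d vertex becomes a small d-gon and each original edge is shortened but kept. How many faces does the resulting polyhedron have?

74

Truncation replaces each original edge-end by a new vertex, so V′ = 2E = 144.
Each original edge survives, and each old vertex of degree d contributes d new edges; summing degrees gives Σd = 2E, so E′ = E + 2E = 3E = 216.
Each original face survives and each original vertex becomes one new face: F′ = F + V = 74.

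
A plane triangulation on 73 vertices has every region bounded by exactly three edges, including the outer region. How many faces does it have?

In a plane triangulation 3F = 2E and V − E + F = 2, so F = 2V − 4 = 2·73 − 4 = 142.

142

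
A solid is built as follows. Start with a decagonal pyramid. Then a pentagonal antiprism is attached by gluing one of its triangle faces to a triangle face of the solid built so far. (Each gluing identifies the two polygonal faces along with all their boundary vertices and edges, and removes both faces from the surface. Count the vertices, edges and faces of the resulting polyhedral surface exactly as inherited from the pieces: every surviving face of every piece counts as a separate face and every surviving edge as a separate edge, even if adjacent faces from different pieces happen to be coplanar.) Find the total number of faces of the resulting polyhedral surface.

21

A decagonal pyramid: V=11, E=20, F=11.
Attach a pentagonal antiprism (V=10, E=20, F=12) along a 3-gon: merge 3 vertices and 3 edges, delete both glued faces → V=18, E=37, F=21.
Check: V − E + F = 18 − 37 + 21 = 2.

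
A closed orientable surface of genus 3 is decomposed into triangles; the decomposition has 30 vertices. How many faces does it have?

68

χ = 2 − 2·3 = -4, and every face is a triangle so 3F = 2E.
V − E + F = -4 with E = 3F/2 gives 30 − (3/2 − 1)·F = -4, so F = 68 and E = 102.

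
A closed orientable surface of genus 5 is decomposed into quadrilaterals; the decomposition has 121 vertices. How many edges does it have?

χ = 2 − 2·5 = -8, and every face is a square so 4F = 2E.
V − E + F = -8 with E = 4F/2 gives 121 − (4/2 − 1)·F = -8, so F = 129 and E = 258.

258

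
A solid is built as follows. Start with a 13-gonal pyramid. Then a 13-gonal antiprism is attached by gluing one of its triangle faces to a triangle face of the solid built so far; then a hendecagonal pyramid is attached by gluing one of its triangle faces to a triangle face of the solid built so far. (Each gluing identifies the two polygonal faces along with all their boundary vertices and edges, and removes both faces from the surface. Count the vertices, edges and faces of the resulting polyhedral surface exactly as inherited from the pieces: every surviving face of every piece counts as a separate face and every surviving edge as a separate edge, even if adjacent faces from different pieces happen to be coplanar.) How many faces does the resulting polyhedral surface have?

50

A 13-gonal pyramid: V=14, E=26, F=14.
Attach a 13-gonal antiprism (V=26, E=52, F=28) along a 3-gon: merge 3 vertices and 3 edges, delete both glued faces → V=37, E=75, F=40.
Attach a hendecagonal pyramid (V=12, E=22, F=12) along a 3-gon: merge 3 vertices and 3 edges, delete both glued faces → V=46, E=94, F=50.
Check: V − E + F = 46 − 94 + 50 = 2.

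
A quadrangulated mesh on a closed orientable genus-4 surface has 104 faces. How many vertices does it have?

χ = 2 − 2·4 = -6, and every face is a square so 4F = 2E.
E = 4·104/2 = 208. Then V = -6 + E − F = -6 + 208 − 104 = 98.

98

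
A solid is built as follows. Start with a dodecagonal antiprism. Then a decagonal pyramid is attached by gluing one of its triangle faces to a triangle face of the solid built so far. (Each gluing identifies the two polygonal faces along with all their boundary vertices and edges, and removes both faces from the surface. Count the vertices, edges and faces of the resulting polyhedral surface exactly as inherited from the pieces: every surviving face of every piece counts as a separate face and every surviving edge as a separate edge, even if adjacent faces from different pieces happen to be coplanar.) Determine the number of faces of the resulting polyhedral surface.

A dodecagonal antiprism: V=24, E=48, F=26.
Attach a decagonal pyramid (V=11, E=20, F=11) along a 3-gon: merge 3 vertices and 3 edges, delete both glued faces → V=32, E=65, F=35.
Check: V − E + F = 32 − 65 + 35 = 2.

35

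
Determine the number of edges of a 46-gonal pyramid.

92

A pyramid on an n-gon base has one n-gon and n triangles: V = 46 + 1 = 47, E = 2·46 = 92, F = 46 + 1 = 47.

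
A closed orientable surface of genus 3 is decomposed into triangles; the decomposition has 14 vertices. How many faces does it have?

36

χ = 2 − 2·3 = -4, and every face is a triangle so 3F = 2E.
V − E + F = -4 with E = 3F/2 gives 14 − (3/2 − 1)·F = -4, so F = 36 and E = 54.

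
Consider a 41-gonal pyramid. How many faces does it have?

A pyramid on an n-gon base has one n-gon and n triangles: V = 41 + 1 = 42, E = 2·41 = 82, F = 41 + 1 = 42.
Check: V − E + F = 42 − 82 + 42 = 2.

42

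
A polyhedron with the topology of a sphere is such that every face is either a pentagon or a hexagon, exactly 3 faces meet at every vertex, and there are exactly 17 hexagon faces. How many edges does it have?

81

Let x be the number of pentagons; then F = 17 + x.
Edge–face incidences: 2E = 6·17 + 5·x = 102 + 5x.
Every vertex has degree 3, so 3V = 2E.
Euler: V − E + F = 2 ⇒ (2E)/3 − E + (17 + x) = 2.
Multiply by 6: 2·(2E) − 3·(2E) + 6·(17 + x) = 12, i.e. 102 + 6x − (102 + 5x) = 12.
Collecting terms: x = 12.
Then 2E = 102 + 5·12 = 162, so E = 81, V = 2E/3 = 54, F = 17 + 12 = 29.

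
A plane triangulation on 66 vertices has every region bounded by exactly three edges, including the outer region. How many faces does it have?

128

In a plane triangulation 3F = 2E and V − E + F = 2, so F = 2V − 4 = 2·66 − 4 = 128.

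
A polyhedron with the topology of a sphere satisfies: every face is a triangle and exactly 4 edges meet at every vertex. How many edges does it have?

12

Each face has 3 edges and each edge borders two faces, so 2E = 3F.
Each vertex has degree 4, so 4V = 2E and hence V = 3F/4.
Euler: V − E + F = 2 ⇒ (3F/4) − (3F/2) + F = 2.
Multiply by 8: (6 − 12 + 8)F = 16, i.e. 2F = 16.
So F = 8, E = 3·8/2 = 12, V = 3·8/4 = 6.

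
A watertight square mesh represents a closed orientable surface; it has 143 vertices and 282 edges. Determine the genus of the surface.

Every face is a square and each edge borders two faces, so 4F = 2·282, giving F = 141.
χ = V − E + F = 143 − 282 + 141 = 2.
For a closed orientable surface χ = 2 − 2g, so g = (2 − (2))/2 = 0.

0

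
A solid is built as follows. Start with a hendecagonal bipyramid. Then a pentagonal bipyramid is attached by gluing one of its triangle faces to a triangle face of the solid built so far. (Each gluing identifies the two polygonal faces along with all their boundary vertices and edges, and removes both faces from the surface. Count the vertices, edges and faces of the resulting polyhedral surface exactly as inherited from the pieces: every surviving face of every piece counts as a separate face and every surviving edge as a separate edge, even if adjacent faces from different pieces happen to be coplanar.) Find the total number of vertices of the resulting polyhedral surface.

A hendecagonal bipyramid: V=13, E=33, F=22.
Attach a pentagonal bipyramid (V=7, E=15, F=10) along a 3-gon: merge 3 vertices and 3 edges, delete both glued faces → V=17, E=45, F=30.
Check: V − E + F = 17 − 45 + 30 = 2.

17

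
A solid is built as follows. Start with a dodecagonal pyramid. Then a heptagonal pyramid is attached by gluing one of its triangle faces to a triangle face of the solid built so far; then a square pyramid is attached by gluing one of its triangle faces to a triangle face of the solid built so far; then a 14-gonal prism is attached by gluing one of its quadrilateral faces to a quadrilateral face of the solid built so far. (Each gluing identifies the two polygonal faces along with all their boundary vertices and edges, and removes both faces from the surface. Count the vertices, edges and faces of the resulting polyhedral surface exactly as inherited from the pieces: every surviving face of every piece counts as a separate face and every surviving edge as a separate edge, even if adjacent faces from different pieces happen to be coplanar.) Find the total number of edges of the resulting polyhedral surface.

A dodecagonal pyramid: V=13, E=24, F=13.
Attach a heptagonal pyramid (V=8, E=14, F=8) along a 3-gon: merge 3 vertices and 3 edges, delete both glued faces → V=18, E=35, F=19.
Attach a square pyramid (V=5, E=8, F=5) along a 3-gon: merge 3 vertices and 3 edges, delete both glued faces → V=20, E=40, F=22.
Attach a 14-gonal prism (V=28, E=42, F=16) along a 4-gon: merge 4 vertices and 4 edges, delete both glued faces → V=44, E=78, F=36.
Check: V − E + F = 44 − 78 + 36 = 2.

78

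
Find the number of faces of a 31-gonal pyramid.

32

A pyramid on an n-gon base has one n-gon and n triangles: V = 31 + 1 = 32, E = 2·31 = 62, F = 31 + 1 = 32.
Check: V − E + F = 32 − 62 + 32 = 2.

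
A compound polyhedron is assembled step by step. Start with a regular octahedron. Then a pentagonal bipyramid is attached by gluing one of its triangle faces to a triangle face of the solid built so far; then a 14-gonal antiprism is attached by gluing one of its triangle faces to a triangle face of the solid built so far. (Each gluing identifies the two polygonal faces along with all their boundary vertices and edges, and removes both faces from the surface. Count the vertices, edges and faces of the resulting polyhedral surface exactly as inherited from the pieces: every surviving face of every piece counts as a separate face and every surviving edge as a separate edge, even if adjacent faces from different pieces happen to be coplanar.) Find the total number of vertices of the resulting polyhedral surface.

A regular octahedron: V=6, E=12, F=8.
Attach a pentagonal bipyramid (V=7, E=15, F=10) along a 3-gon: merge 3 vertices and 3 edges, delete both glued faces → V=10, E=24, F=16.
Attach a 14-gonal antiprism (V=28, E=56, F=30) along a 3-gon: merge 3 vertices and 3 edges, delete both glued faces → V=35, E=77, F=44.
Check: V − E + F = 35 − 77 + 44 = 2.

35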